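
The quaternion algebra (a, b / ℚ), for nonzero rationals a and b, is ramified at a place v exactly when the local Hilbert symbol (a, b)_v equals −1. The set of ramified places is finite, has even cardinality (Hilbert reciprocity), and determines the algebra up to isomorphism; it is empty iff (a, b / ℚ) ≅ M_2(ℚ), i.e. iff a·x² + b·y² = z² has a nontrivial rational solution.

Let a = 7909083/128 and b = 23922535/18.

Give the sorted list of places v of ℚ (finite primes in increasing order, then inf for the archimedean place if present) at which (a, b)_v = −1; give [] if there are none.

Mod squares: a ≡ 195286, b ≡ 976430. Check v ∈ {∞, 2, 3, 5, 7, 13, 29, 37}.
v=37: a=37^1·(≡18), b=37^1·(≡3) mod 37; (18|37)=-1, (3|37)=+1; (−1)^{1·1·18}·(-1)^1·(+1)^1 = -1.
v=29: a=29^1·(≡13), b=29^1·(≡7) mod 29; (13|29)=+1, (7|29)=+1; (−1)^{1·1·14}·(+1)^1·(+1)^1 = +1.
v=7: a=7^1·(≡3), b=7^3·(≡1) mod 7; (3|7)=-1, (1|7)=+1; (−1)^{1·3·3}·(-1)^3·(+1)^1 = +1.
v=∞: 195286 > 0 and 976430 > 0  ⇒  (a,b)_∞ = +1.
v=2: v_2(a)=-7, v_2(b)=-1; units ≡ 3, 7 (mod 8); ε·ε+αω+βω = 1·1+-7·0+-1·1 ≡ 0  ⇒  (a,b)_2 = +1.
v=13: a=13^1·(≡11), b=13^1·(≡9) mod 13; (11|13)=-1, (9|13)=+1; (−1)^{1·1·6}·(-1)^1·(+1)^1 = -1.
v=3: a=3^4·(≡1), b=3^-2·(≡2) mod 3; (1|3)=+1, (2|3)=-1; (−1)^{4·-2·1}·(+1)^-2·(-1)^4 = +1.
v=5: a=5^0·(≡1), b=5^1·(≡4) mod 5; (1|5)=+1, (4|5)=+1; (−1)^{0·1·2}·(+1)^1·(+1)^0 = +1.
|Ram(195286, 976430)| = 2, even; anisotropic at {13, 37}.

[13, 37]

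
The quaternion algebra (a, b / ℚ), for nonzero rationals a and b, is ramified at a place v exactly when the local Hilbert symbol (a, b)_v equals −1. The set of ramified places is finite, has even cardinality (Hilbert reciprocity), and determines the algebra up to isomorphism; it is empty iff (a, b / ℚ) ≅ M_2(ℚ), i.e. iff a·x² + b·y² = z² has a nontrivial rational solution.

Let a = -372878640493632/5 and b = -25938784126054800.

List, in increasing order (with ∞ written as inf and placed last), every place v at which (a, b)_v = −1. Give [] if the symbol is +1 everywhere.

(a, b) ≡ (-146965, -17017) mod (ℚ^×)²; places V = {2, 3, 5, 7, 11, 13, 17, 19, ∞}.
(a,b)_∞: sgn(-146965)=−, sgn(-17017)=−, so -1.
(a,b)_7: α=1, u≡5; β=1, v≡6 (mod 7); (5|7)=-1, (6|7)=-1; sign (−1)^1·-1^1·-1^1 = -1.
(a,b)_19: α=5, u≡4; β=6, v≡16 (mod 19); (4|19)=+1, (16|19)=+1; sign (−1)^0·+1^6·+1^5 = +1.
(a,b)_17: α=1, u≡15; β=1, v≡16 (mod 17); (15|17)=+1, (16|17)=+1; sign (−1)^0·+1^1·+1^1 = +1.
(a,b)_3: α=2, u≡2; β=4, v≡2 (mod 3); (2|3)=-1, (2|3)=-1; sign (−1)^0·-1^4·-1^2 = +1.
(a,b)_13: α=3, u≡2; β=1, v≡10 (mod 13); (2|13)=-1, (10|13)=+1; sign (−1)^0·-1^1·+1^3 = -1.
(a,b)_5: α=-1, u≡3; β=2, v≡3 (mod 5); (3|5)=-1, (3|5)=-1; sign (−1)^0·-1^2·-1^-1 = -1.
(a,b)_2: α=6, β=4; u≡3, v≡7 (mod 8); ε(u)ε(v)=1·1, αω(v)=6·0, βω(u)=4·1; sum ≡ 1  ⇒  -1.
(a,b)_11: α=0, u≡7; β=1, v≡5 (mod 11); (7|11)=-1, (5|11)=+1; sign (−1)^0·-1^1·+1^0 = -1.
Ram(-146965, -17017) = {2, 5, 7, 11, 13, ∞}; no ℚ_2-point on the conic.

[2, 5, 7, 11, 13, inf]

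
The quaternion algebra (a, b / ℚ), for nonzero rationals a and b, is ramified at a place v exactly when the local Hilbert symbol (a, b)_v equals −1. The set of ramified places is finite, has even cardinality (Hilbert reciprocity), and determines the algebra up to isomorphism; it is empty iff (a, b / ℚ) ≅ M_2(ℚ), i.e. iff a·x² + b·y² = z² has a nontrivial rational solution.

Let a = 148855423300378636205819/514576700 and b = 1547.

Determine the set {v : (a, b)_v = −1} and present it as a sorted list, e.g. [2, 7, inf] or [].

Mod squares: a ≡ 35750533, b ≡ 1547. Check v ∈ {∞, 2, 5, 7, 11, 13, 17, 19, 23, 29, 31, 41, 43}.
v=17: a=17^4·(≡4), b=17^1·(≡6) mod 17; (4|17)=+1, (6|17)=-1; (−1)^{4·1·8}·(+1)^1·(-1)^4 = +1.
v=5: a=5^-2·(≡3), b=5^0·(≡2) mod 5; (3|5)=-1, (2|5)=-1; (−1)^{-2·0·2}·(-1)^0·(-1)^-2 = +1.
v=29: a=29^1·(≡9), b=29^0·(≡10) mod 29; (9|29)=+1, (10|29)=-1; (−1)^{1·0·14}·(+1)^0·(-1)^1 = -1.
v=2: v_2(a)=-2, v_2(b)=0; units ≡ 5, 3 (mod 8); ε·ε+αω+βω = 0·1+-2·1+0·1 ≡ 0  ⇒  (a,b)_2 = +1.
v=7: a=7^5·(≡3), b=7^1·(≡4) mod 7; (3|7)=-1, (4|7)=+1; (−1)^{5·1·3}·(-1)^1·(+1)^5 = +1.
v=11: a=11^-2·(≡4), b=11^0·(≡7) mod 11; (4|11)=+1, (7|11)=-1; (−1)^{-2·0·5}·(+1)^0·(-1)^-2 = +1.
v=41: a=41^4·(≡20), b=41^0·(≡30) mod 41; (20|41)=+1, (30|41)=-1; (−1)^{4·0·20}·(+1)^0·(-1)^4 = +1.
v=19: a=19^1·(≡13), b=19^0·(≡8) mod 19; (13|19)=-1, (8|19)=-1; (−1)^{1·0·9}·(-1)^0·(-1)^1 = -1.
v=31: a=31^1·(≡13), b=31^0·(≡28) mod 31; (13|31)=-1, (28|31)=+1; (−1)^{1·0·15}·(-1)^0·(+1)^1 = +1.
v=43: a=43^-2·(≡5), b=43^0·(≡42) mod 43; (5|43)=-1, (42|43)=-1; (−1)^{-2·0·21}·(-1)^0·(-1)^-2 = +1.
v=13: a=13^3·(≡2), b=13^1·(≡2) mod 13; (2|13)=-1, (2|13)=-1; (−1)^{3·1·6}·(-1)^1·(-1)^3 = +1.
v=∞: 35750533 > 0 and 1547 > 0  ⇒  (a,b)_∞ = +1.
v=23: a=23^-1·(≡12), b=23^0·(≡6) mod 23; (12|23)=+1, (6|23)=+1; (−1)^{-1·0·11}·(+1)^0·(+1)^-1 = +1.
Ram(35750533, 1547) = {19, 29}; no ℚ_19-point on the conic.

[19, 29]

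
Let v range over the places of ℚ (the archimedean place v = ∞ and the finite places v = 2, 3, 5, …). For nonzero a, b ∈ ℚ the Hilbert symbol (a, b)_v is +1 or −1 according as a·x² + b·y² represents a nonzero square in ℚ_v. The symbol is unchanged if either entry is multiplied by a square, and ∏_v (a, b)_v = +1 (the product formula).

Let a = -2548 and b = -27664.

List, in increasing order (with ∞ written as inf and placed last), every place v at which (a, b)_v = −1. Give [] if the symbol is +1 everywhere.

[2, inf]

Mod squares: a ≡ -13, b ≡ -1729. Check v ∈ {∞, 2, 7, 13, 19}.
v=13: a=13^1·(≡12), b=13^1·(≡4) mod 13; (12|13)=+1, (4|13)=+1; (−1)^{1·1·6}·(+1)^1·(+1)^1 = +1.
v=19: a=19^0·(≡17), b=19^1·(≡7) mod 19; (17|19)=+1, (7|19)=+1; (−1)^{0·1·9}·(+1)^1·(+1)^0 = +1.
v=7: a=7^2·(≡4), b=7^1·(≡3) mod 7; (4|7)=+1, (3|7)=-1; (−1)^{2·1·3}·(+1)^1·(-1)^2 = +1.
v=∞: -13 < 0 and -1729 < 0  ⇒  (a,b)_∞ = -1.
v=2: v_2(a)=2, v_2(b)=4; units ≡ 3, 7 (mod 8); ε·ε+αω+βω = 1·1+2·0+4·1 ≡ 1  ⇒  (a,b)_2 = -1.
|Ram(-13, -1729)| = 2, even; anisotropic at {2, ∞}.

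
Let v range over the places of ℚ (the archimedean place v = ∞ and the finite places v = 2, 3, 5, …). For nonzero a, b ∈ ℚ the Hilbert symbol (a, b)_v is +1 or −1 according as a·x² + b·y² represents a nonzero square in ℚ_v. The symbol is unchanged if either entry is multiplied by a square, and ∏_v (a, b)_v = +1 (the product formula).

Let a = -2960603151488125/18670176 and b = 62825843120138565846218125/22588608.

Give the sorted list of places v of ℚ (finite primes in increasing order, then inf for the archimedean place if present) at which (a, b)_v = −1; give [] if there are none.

Mod squares: a ≡ -277134, b ≡ 138567. Check v ∈ {∞, 2, 3, 5, 7, 11, 13, 17, 19, 41}.
v=41: a=41^2·(≡30), b=41^4·(≡19) mod 41; (30|41)=-1, (19|41)=-1; (−1)^{2·4·20}·(-1)^4·(-1)^2 = +1.
v=13: a=13^3·(≡7), b=13^3·(≡3) mod 13; (7|13)=-1, (3|13)=+1; (−1)^{3·3·6}·(-1)^3·(+1)^3 = -1.
v=∞: -277134 < 0 and 138567 > 0  ⇒  (a,b)_∞ = +1.
v=3: a=3^-5·(≡1), b=3^-1·(≡1) mod 3; (1|3)=+1, (1|3)=+1; (−1)^{-5·-1·1}·(+1)^-1·(+1)^-5 = -1.
v=2: v_2(a)=-5, v_2(b)=-6; units ≡ 1, 7 (mod 8); ε·ε+αω+βω = 0·1+-5·0+-6·0 ≡ 0  ⇒  (a,b)_2 = +1.
v=19: a=19^3·(≡7), b=19^5·(≡5) mod 19; (7|19)=+1, (5|19)=+1; (−1)^{3·5·9}·(+1)^5·(+1)^3 = -1.
v=17: a=17^1·(≡16), b=17^3·(≡1) mod 17; (16|17)=+1, (1|17)=+1; (−1)^{1·3·8}·(+1)^3·(+1)^1 = +1.
v=11: a=11^1·(≡10), b=11^3·(≡7) mod 11; (10|11)=-1, (7|11)=-1; (−1)^{1·3·5}·(-1)^3·(-1)^1 = -1.
v=7: a=7^-4·(≡3), b=7^-6·(≡2) mod 7; (3|7)=-1, (2|7)=+1; (−1)^{-4·-6·3}·(-1)^-6·(+1)^-4 = +1.
v=5: a=5^4·(≡4), b=5^4·(≡3) mod 5; (4|5)=+1, (3|5)=-1; (−1)^{4·4·2}·(+1)^4·(-1)^4 = +1.
|Ram(-277134, 138567)| = 4, even; anisotropic at {3, 11, 13, 19}.

[3, 11, 13, 19]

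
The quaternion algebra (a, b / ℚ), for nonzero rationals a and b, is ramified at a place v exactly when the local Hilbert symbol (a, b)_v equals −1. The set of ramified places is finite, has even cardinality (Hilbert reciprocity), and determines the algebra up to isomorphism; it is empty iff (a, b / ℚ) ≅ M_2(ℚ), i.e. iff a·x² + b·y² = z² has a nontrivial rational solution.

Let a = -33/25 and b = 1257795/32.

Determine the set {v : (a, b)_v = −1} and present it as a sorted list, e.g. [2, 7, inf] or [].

[2, 5]

Mod squares: a ≡ -33, b ≡ 2310. Check v ∈ {∞, 2, 3, 5, 7, 11}.
v=7: a=7^0·(≡4), b=7^1·(≡4) mod 7; (4|7)=+1, (4|7)=+1; (−1)^{0·1·3}·(+1)^1·(+1)^0 = +1.
v=11: a=11^1·(≡10), b=11^3·(≡1) mod 11; (10|11)=-1, (1|11)=+1; (−1)^{1·3·5}·(-1)^3·(+1)^1 = +1.
v=∞: -33 < 0 and 2310 > 0  ⇒  (a,b)_∞ = +1.
v=5: a=5^-2·(≡2), b=5^1·(≡2) mod 5; (2|5)=-1, (2|5)=-1; (−1)^{-2·1·2}·(-1)^1·(-1)^-2 = -1.
v=3: a=3^1·(≡1), b=3^3·(≡2) mod 3; (1|3)=+1, (2|3)=-1; (−1)^{1·3·1}·(+1)^3·(-1)^1 = +1.
v=2: v_2(a)=0, v_2(b)=-5; units ≡ 7, 3 (mod 8); ε·ε+αω+βω = 1·1+0·1+-5·0 ≡ 1  ⇒  (a,b)_2 = -1.
|Ram(-33, 2310)| = 2, even; anisotropic at {2, 5}.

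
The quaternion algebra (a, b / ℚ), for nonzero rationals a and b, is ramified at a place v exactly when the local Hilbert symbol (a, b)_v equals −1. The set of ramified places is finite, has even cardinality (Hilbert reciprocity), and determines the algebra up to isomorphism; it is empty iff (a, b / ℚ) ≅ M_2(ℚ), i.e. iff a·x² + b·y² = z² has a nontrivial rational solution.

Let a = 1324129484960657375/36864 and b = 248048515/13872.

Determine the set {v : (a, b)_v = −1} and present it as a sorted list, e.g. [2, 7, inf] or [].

[3, 7]

Mod squares: a ≡ 455, b ≡ 2145. Check v ∈ {∞, 2, 3, 5, 7, 11, 13, 17, 19, 31}.
v=17: a=17^0·(≡4), b=17^-2·(≡5) mod 17; (4|17)=+1, (5|17)=-1; (−1)^{0·-2·8}·(+1)^-2·(-1)^0 = +1.
v=13: a=13^3·(≡3), b=13^1·(≡9) mod 13; (3|13)=+1, (9|13)=+1; (−1)^{3·1·6}·(+1)^1·(+1)^3 = +1.
v=7: a=7^1·(≡2), b=7^0·(≡3) mod 7; (2|7)=+1, (3|7)=-1; (−1)^{1·0·3}·(+1)^0·(-1)^1 = -1.
v=31: a=31^0·(≡17), b=31^2·(≡13) mod 31; (17|31)=-1, (13|31)=-1; (−1)^{0·2·15}·(-1)^2·(-1)^0 = +1.
v=∞: 455 > 0 and 2145 > 0  ⇒  (a,b)_∞ = +1.
v=3: a=3^-2·(≡2), b=3^-1·(≡1) mod 3; (2|3)=-1, (1|3)=+1; (−1)^{-2·-1·1}·(-1)^-1·(+1)^-2 = -1.
v=11: a=11^4·(≡4), b=11^1·(≡8) mod 11; (4|11)=+1, (8|11)=-1; (−1)^{4·1·5}·(+1)^1·(-1)^4 = +1.
v=5: a=5^3·(≡1), b=5^1·(≡4) mod 5; (1|5)=+1, (4|5)=+1; (−1)^{3·1·2}·(+1)^1·(+1)^3 = +1.
v=2: v_2(a)=-12, v_2(b)=-4; units ≡ 7, 1 (mod 8); ε·ε+αω+βω = 1·0+-12·0+-4·0 ≡ 0  ⇒  (a,b)_2 = +1.
v=19: a=19^6·(≡14), b=19^2·(≡9) mod 19; (14|19)=-1, (9|19)=+1; (−1)^{6·2·9}·(-1)^2·(+1)^6 = +1.
Ram(455, 2145) = {3, 7}; no ℚ_3-point on the conic.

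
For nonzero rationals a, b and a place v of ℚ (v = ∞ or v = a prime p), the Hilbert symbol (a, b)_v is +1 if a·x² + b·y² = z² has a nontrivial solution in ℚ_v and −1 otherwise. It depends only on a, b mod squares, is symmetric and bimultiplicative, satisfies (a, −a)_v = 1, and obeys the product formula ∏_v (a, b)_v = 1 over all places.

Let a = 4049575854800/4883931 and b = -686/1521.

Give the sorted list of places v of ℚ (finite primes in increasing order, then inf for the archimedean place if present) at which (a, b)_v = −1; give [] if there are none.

Mod squares: a ≡ 13583423, b ≡ -14. Check v ∈ {∞, 2, 3, 5, 7, 13, 17, 19, 41, 47, 53}.
v=∞: 13583423 > 0 and -14 < 0  ⇒  (a,b)_∞ = +1.
v=7: a=7^3·(≡3), b=7^3·(≡6) mod 7; (3|7)=-1, (6|7)=-1; (−1)^{3·3·3}·(-1)^3·(-1)^3 = -1.
v=47: a=47^1·(≡34), b=47^0·(≡26) mod 47; (34|47)=+1, (26|47)=-1; (−1)^{1·0·23}·(+1)^0·(-1)^1 = -1.
v=41: a=41^1·(≡23), b=41^0·(≡13) mod 41; (23|41)=+1, (13|41)=-1; (−1)^{1·0·20}·(+1)^0·(-1)^1 = -1.
v=17: a=17^2·(≡1), b=17^0·(≡12) mod 17; (1|17)=+1, (12|17)=-1; (−1)^{2·0·8}·(+1)^0·(-1)^2 = +1.
v=13: a=13^-4·(≡4), b=13^-2·(≡9) mod 13; (4|13)=+1, (9|13)=+1; (−1)^{-4·-2·6}·(+1)^-2·(+1)^-4 = +1.
v=2: v_2(a)=4, v_2(b)=1; units ≡ 7, 1 (mod 8); ε·ε+αω+βω = 1·0+4·0+1·0 ≡ 0  ⇒  (a,b)_2 = +1.
v=53: a=53^1·(≡37), b=53^0·(≡23) mod 53; (37|53)=+1, (23|53)=-1; (−1)^{1·0·26}·(+1)^0·(-1)^1 = -1.
v=3: a=3^-2·(≡2), b=3^-2·(≡1) mod 3; (2|3)=-1, (1|3)=+1; (−1)^{-2·-2·1}·(-1)^-2·(+1)^-2 = +1.
v=19: a=19^-1·(≡7), b=19^0·(≡17) mod 19; (7|19)=+1, (17|19)=+1; (−1)^{-1·0·9}·(+1)^0·(+1)^-1 = +1.
v=5: a=5^2·(≡2), b=5^0·(≡4) mod 5; (2|5)=-1, (4|5)=+1; (−1)^{2·0·2}·(-1)^0·(+1)^2 = +1.
|Ram(13583423, -14)| = 4, even; anisotropic at {7, 41, 47, 53}.

[7, 41, 47, 53]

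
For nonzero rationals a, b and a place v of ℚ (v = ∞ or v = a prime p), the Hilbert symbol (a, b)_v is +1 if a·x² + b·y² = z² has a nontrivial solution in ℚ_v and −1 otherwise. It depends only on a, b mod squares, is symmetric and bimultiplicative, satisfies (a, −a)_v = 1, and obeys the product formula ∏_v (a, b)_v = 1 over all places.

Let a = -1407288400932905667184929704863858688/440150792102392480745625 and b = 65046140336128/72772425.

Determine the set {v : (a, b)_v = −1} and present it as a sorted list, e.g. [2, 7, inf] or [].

[2, 3]

Mod squares: a ≡ -66, b ≡ 7854. Check v ∈ {∞, 2, 3, 5, 7, 11, 13, 17, 23, 31}.
v=17: a=17^6·(≡4), b=17^3·(≡10) mod 17; (4|17)=+1, (10|17)=-1; (−1)^{6·3·8}·(+1)^3·(-1)^6 = +1.
v=2: v_2(a)=33, v_2(b)=11; units ≡ 7, 7 (mod 8); ε·ε+αω+βω = 1·1+33·0+11·0 ≡ 1  ⇒  (a,b)_2 = -1.
v=7: a=7^2·(≡1), b=7^1·(≡1) mod 7; (1|7)=+1, (1|7)=+1; (−1)^{2·1·3}·(+1)^1·(+1)^2 = +1.
v=∞: -66 < 0 and 7854 > 0  ⇒  (a,b)_∞ = +1.
v=5: a=5^-4·(≡4), b=5^-2·(≡4) mod 5; (4|5)=+1, (4|5)=+1; (−1)^{-4·-2·2}·(+1)^-2·(+1)^-4 = +1.
v=11: a=11^-7·(≡9), b=11^-3·(≡10) mod 11; (9|11)=+1, (10|11)=-1; (−1)^{-7·-3·5}·(+1)^-3·(-1)^-7 = +1.
v=13: a=13^2·(≡12), b=13^0·(≡5) mod 13; (12|13)=+1, (5|13)=-1; (−1)^{2·0·6}·(+1)^0·(-1)^2 = +1.
v=23: a=23^-4·(≡3), b=23^0·(≡22) mod 23; (3|23)=+1, (22|23)=-1; (−1)^{-4·0·11}·(+1)^0·(-1)^-4 = +1.
v=31: a=31^10·(≡15), b=31^4·(≡22) mod 31; (15|31)=-1, (22|31)=-1; (−1)^{10·4·15}·(-1)^4·(-1)^10 = +1.
v=3: a=3^-17·(≡2), b=3^-7·(≡2) mod 3; (2|3)=-1, (2|3)=-1; (−1)^{-17·-7·1}·(-1)^-7·(-1)^-17 = -1.
Ram(-66, 7854) = {2, 3}; no ℚ_2-point on the conic.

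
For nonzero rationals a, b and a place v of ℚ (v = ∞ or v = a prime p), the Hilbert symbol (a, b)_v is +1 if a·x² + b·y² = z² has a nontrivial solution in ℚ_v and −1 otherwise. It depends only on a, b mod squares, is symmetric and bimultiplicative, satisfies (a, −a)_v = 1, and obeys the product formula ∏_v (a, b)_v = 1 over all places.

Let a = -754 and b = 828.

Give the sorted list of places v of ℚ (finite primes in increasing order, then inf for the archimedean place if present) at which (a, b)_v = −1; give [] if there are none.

(a, b) ≡ (-754, 23) mod (ℚ^×)²; places V = {2, 3, 13, 23, 29, ∞}.
(a,b)_2: α=1, β=2; u≡7, v≡7 (mod 8); ε(u)ε(v)=1·1, αω(v)=1·0, βω(u)=2·0; sum ≡ 1  ⇒  -1.
(a,b)_29: α=1, u≡3; β=0, v≡16 (mod 29); (3|29)=-1, (16|29)=+1; sign (−1)^0·-1^0·+1^1 = +1.
(a,b)_13: α=1, u≡7; β=0, v≡9 (mod 13); (7|13)=-1, (9|13)=+1; sign (−1)^0·-1^0·+1^1 = +1.
(a,b)_3: α=0, u≡2; β=2, v≡2 (mod 3); (2|3)=-1, (2|3)=-1; sign (−1)^0·-1^2·-1^0 = +1.
(a,b)_23: α=0, u≡5; β=1, v≡13 (mod 23); (5|23)=-1, (13|23)=+1; sign (−1)^0·-1^1·+1^0 = -1.
(a,b)_∞: sgn(-754)=−, sgn(23)=+, so +1.
Ram(-754, 23) = {2, 23}; no ℚ_2-point on the conic.

[2, 23]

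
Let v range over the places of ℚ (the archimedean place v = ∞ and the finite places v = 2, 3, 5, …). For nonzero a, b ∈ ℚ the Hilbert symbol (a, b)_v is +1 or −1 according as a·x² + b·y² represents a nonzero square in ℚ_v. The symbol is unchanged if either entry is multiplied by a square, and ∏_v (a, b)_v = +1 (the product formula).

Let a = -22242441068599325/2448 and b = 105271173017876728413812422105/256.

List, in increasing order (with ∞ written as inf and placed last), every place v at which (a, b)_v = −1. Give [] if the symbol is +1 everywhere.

Mod squares: a ≡ -402781, b ≡ 10105. Check v ∈ {∞, 2, 3, 5, 7, 17, 19, 29, 31, 37, 43, 47}.
v=5: a=5^2·(≡4), b=5^1·(≡1) mod 5; (4|5)=+1, (1|5)=+1; (−1)^{2·1·2}·(+1)^1·(+1)^2 = +1.
v=∞: -402781 < 0 and 10105 > 0  ⇒  (a,b)_∞ = +1.
v=29: a=29^1·(≡15), b=29^2·(≡16) mod 29; (15|29)=-1, (16|29)=+1; (−1)^{1·2·14}·(-1)^2·(+1)^1 = +1.
v=17: a=17^-1·(≡3), b=17^0·(≡6) mod 17; (3|17)=-1, (6|17)=-1; (−1)^{-1·0·8}·(-1)^0·(-1)^-1 = -1.
v=19: a=19^3·(≡4), b=19^6·(≡11) mod 19; (4|19)=+1, (11|19)=+1; (−1)^{3·6·9}·(+1)^6·(+1)^3 = +1.
v=31: a=31^2·(≡7), b=31^2·(≡15) mod 31; (7|31)=+1, (15|31)=-1; (−1)^{2·2·15}·(+1)^2·(-1)^2 = +1.
v=3: a=3^-2·(≡2), b=3^0·(≡1) mod 3; (2|3)=-1, (1|3)=+1; (−1)^{-2·0·1}·(-1)^0·(+1)^-2 = +1.
v=37: a=37^0·(≡7), b=37^2·(≡28) mod 37; (7|37)=+1, (28|37)=+1; (−1)^{0·2·18}·(+1)^2·(+1)^0 = +1.
v=7: a=7^2·(≡5), b=7^2·(≡4) mod 7; (5|7)=-1, (4|7)=+1; (−1)^{2·2·3}·(-1)^2·(+1)^2 = +1.
v=2: v_2(a)=-4, v_2(b)=-8; units ≡ 3, 1 (mod 8); ε·ε+αω+βω = 1·0+-4·0+-8·1 ≡ 0  ⇒  (a,b)_2 = +1.
v=47: a=47^2·(≡18), b=47^3·(≡28) mod 47; (18|47)=+1, (28|47)=+1; (−1)^{2·3·23}·(+1)^3·(+1)^2 = +1.
v=43: a=43^1·(≡22), b=43^3·(≡5) mod 43; (22|43)=-1, (5|43)=-1; (−1)^{1·3·21}·(-1)^3·(-1)^1 = -1.
(-402781, 10105 / ℚ) ramifies at {17, 43}: a division algebra.

[17, 43]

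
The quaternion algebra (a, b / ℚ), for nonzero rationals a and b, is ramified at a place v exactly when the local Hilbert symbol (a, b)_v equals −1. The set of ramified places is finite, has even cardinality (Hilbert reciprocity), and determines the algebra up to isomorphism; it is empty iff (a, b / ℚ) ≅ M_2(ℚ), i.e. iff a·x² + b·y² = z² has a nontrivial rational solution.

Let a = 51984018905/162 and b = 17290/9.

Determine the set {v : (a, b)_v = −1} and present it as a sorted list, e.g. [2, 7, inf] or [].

[2, 7, 13, 23]

(a, b) ≡ (74290, 17290) mod (ℚ^×)²; places V = {2, 3, 5, 7, 13, 17, 19, 23, ∞}.
(a,b)_7: α=2, u≡3; β=1, v≡3 (mod 7); (3|7)=-1, (3|7)=-1; sign (−1)^0·-1^1·-1^2 = -1.
(a,b)_2: α=-1, β=1; u≡1, v≡5 (mod 8); ε(u)ε(v)=0·0, αω(v)=-1·1, βω(u)=1·0; sum ≡ 1  ⇒  -1.
(a,b)_3: α=-4, u≡1; β=-2, v≡1 (mod 3); (1|3)=+1, (1|3)=+1; sign (−1)^0·+1^-2·+1^-4 = +1.
(a,b)_5: α=1, u≡3; β=1, v≡2 (mod 5); (3|5)=-1, (2|5)=-1; sign (−1)^0·-1^1·-1^1 = +1.
(a,b)_23: α=1, u≡17; β=0, v≡7 (mod 23); (17|23)=-1, (7|23)=-1; sign (−1)^0·-1^0·-1^1 = -1.
(a,b)_13: α=4, u≡11; β=1, v≡12 (mod 13); (11|13)=-1, (12|13)=+1; sign (−1)^0·-1^1·+1^4 = -1.
(a,b)_19: α=1, u≡14; β=1, v≡4 (mod 19); (14|19)=-1, (4|19)=+1; sign (−1)^1·-1^1·+1^1 = +1.
(a,b)_∞: sgn(74290)=+, sgn(17290)=+, so +1.
(a,b)_17: α=1, u≡15; β=0, v≡2 (mod 17); (15|17)=+1, (2|17)=+1; sign (−1)^0·+1^0·+1^1 = +1.
|Ram(74290, 17290)| = 4, even; anisotropic at {2, 7, 13, 23}.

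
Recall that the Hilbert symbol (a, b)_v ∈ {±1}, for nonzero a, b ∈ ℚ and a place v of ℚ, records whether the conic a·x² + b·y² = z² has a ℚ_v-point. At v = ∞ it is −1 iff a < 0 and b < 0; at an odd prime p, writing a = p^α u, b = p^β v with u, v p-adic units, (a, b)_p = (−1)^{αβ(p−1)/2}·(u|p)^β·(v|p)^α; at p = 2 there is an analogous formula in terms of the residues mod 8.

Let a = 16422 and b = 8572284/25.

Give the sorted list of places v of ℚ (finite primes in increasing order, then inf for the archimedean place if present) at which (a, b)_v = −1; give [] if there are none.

[2, 3, 7, 17, 23, 29]

Mod squares: a ≡ 16422, b ≡ 238119. Check v ∈ {∞, 2, 3, 5, 7, 17, 23, 29}.
v=∞: 16422 > 0 and 238119 > 0  ⇒  (a,b)_∞ = +1.
v=5: a=5^0·(≡2), b=5^-2·(≡4) mod 5; (2|5)=-1, (4|5)=+1; (−1)^{0·-2·2}·(-1)^-2·(+1)^0 = +1.
v=7: a=7^1·(≡1), b=7^1·(≡1) mod 7; (1|7)=+1, (1|7)=+1; (−1)^{1·1·3}·(+1)^1·(+1)^1 = -1.
v=17: a=17^1·(≡14), b=17^1·(≡4) mod 17; (14|17)=-1, (4|17)=+1; (−1)^{1·1·8}·(-1)^1·(+1)^1 = -1.
v=3: a=3^1·(≡2), b=3^3·(≡2) mod 3; (2|3)=-1, (2|3)=-1; (−1)^{1·3·1}·(-1)^3·(-1)^1 = -1.
v=29: a=29^0·(≡8), b=29^1·(≡22) mod 29; (8|29)=-1, (22|29)=+1; (−1)^{0·1·14}·(-1)^1·(+1)^0 = -1.
v=23: a=23^1·(≡1), b=23^1·(≡8) mod 23; (1|23)=+1, (8|23)=+1; (−1)^{1·1·11}·(+1)^1·(+1)^1 = -1.
v=2: v_2(a)=1, v_2(b)=2; units ≡ 3, 7 (mod 8); ε·ε+αω+βω = 1·1+1·0+2·1 ≡ 1  ⇒  (a,b)_2 = -1.
(16422, 238119 / ℚ) ramifies at {2, 3, 7, 17, 23, 29}: a division algebra.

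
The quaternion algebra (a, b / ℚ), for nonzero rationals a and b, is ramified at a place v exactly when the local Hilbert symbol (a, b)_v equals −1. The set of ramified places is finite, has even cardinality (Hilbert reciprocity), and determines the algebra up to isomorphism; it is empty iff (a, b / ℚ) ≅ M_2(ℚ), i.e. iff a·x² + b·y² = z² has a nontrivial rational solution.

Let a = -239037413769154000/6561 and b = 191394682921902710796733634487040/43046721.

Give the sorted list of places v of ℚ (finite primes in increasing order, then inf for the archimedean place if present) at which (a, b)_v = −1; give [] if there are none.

(a, b) ≡ (-146965, 2635) mod (ℚ^×)²; places V = {2, 3, 5, 7, 11, 13, 17, 19, 31, 43, ∞}.
(a,b)_2: α=4, β=8; u≡3, v≡3 (mod 8); ε(u)ε(v)=1·1, αω(v)=4·1, βω(u)=8·1; sum ≡ 1  ⇒  -1.
(a,b)_31: α=2, u≡12; β=3, v≡15 (mod 31); (12|31)=-1, (15|31)=-1; sign (−1)^0·-1^3·-1^2 = -1.
(a,b)_43: α=0, u≡17; β=2, v≡5 (mod 43); (17|43)=+1, (5|43)=-1; sign (−1)^0·+1^2·-1^0 = +1.
(a,b)_5: α=3, u≡3; β=1, v≡3 (mod 5); (3|5)=-1, (3|5)=-1; sign (−1)^0·-1^1·-1^3 = +1.
(a,b)_3: α=-8, u≡2; β=-16, v≡1 (mod 3); (2|3)=-1, (1|3)=+1; sign (−1)^0·-1^-16·+1^-8 = +1.
(a,b)_19: α=1, u≡16; β=4, v≡2 (mod 19); (16|19)=+1, (2|19)=-1; sign (−1)^0·+1^4·-1^1 = -1.
(a,b)_11: α=4, u≡7; β=6, v≡10 (mod 11); (7|11)=-1, (10|11)=-1; sign (−1)^0·-1^6·-1^4 = +1.
(a,b)_7: α=1, u≡5; β=2, v≡6 (mod 7); (5|7)=-1, (6|7)=-1; sign (−1)^0·-1^2·-1^1 = -1.
(a,b)_17: α=3, u≡9; β=5, v≡13 (mod 17); (9|17)=+1, (13|17)=+1; sign (−1)^0·+1^5·+1^3 = +1.
(a,b)_13: α=1, u≡2; β=2, v≡12 (mod 13); (2|13)=-1, (12|13)=+1; sign (−1)^0·-1^2·+1^1 = +1.
(a,b)_∞: sgn(-146965)=−, sgn(2635)=+, so +1.
(-146965, 2635 / ℚ) ramifies at {2, 7, 19, 31}: a division algebra.

[2, 7, 19, 31]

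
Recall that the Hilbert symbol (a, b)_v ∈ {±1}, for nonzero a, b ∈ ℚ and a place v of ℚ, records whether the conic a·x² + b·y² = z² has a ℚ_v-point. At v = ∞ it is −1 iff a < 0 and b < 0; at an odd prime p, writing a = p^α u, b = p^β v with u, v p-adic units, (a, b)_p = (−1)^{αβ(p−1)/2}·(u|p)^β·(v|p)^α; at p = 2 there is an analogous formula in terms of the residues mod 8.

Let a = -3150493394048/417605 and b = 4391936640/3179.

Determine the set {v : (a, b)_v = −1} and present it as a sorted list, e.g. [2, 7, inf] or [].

Mod squares: a ≡ -17290, b ≡ 190190. Check v ∈ {∞, 2, 3, 5, 7, 11, 13, 17, 19}.
v=19: a=19^1·(≡3), b=19^1·(≡11) mod 19; (3|19)=-1, (11|19)=+1; (−1)^{1·1·9}·(-1)^1·(+1)^1 = +1.
v=∞: -17290 < 0 and 190190 > 0  ⇒  (a,b)_∞ = +1.
v=5: a=5^-1·(≡2), b=5^1·(≡2) mod 5; (2|5)=-1, (2|5)=-1; (−1)^{-1·1·2}·(-1)^1·(-1)^-1 = +1.
v=3: a=3^0·(≡2), b=3^4·(≡2) mod 3; (2|3)=-1, (2|3)=-1; (−1)^{0·4·1}·(-1)^4·(-1)^0 = +1.
v=11: a=11^2·(≡10), b=11^-1·(≡1) mod 11; (10|11)=-1, (1|11)=+1; (−1)^{2·-1·5}·(-1)^-1·(+1)^2 = -1.
v=7: a=7^7·(≡1), b=7^3·(≡3) mod 7; (1|7)=+1, (3|7)=-1; (−1)^{7·3·3}·(+1)^3·(-1)^7 = +1.
v=17: a=17^-4·(≡9), b=17^-2·(≡11) mod 17; (9|17)=+1, (11|17)=-1; (−1)^{-4·-2·8}·(+1)^-2·(-1)^-4 = +1.
v=2: v_2(a)=7, v_2(b)=7; units ≡ 3, 7 (mod 8); ε·ε+αω+βω = 1·1+7·0+7·1 ≡ 0  ⇒  (a,b)_2 = +1.
v=13: a=13^1·(≡9), b=13^1·(≡7) mod 13; (9|13)=+1, (7|13)=-1; (−1)^{1·1·6}·(+1)^1·(-1)^1 = -1.
(-17290, 190190 / ℚ) ramifies at {11, 13}: a division algebra.

[11, 13]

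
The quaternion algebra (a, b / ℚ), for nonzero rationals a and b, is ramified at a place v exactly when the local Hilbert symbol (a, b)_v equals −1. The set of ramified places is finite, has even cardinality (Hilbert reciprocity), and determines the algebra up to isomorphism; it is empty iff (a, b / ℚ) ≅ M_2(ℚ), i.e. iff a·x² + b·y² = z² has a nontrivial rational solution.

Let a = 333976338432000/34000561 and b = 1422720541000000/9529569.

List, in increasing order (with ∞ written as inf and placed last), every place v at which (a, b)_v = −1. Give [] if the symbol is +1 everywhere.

[11, 31]

(a, b) ≡ (69905, 13981) mod (ℚ^×)²; places V = {2, 3, 5, 7, 11, 17, 29, 31, 41, ∞}.
(a,b)_5: α=3, u≡1; β=6, v≡1 (mod 5); (1|5)=+1, (1|5)=+1; sign (−1)^0·+1^6·+1^3 = +1.
(a,b)_11: α=1, u≡7; β=3, v≡6 (mod 11); (7|11)=-1, (6|11)=-1; sign (−1)^1·-1^3·-1^1 = -1.
(a,b)_41: α=1, u≡38; β=1, v≡27 (mod 41); (38|41)=-1, (27|41)=-1; sign (−1)^0·-1^1·-1^1 = +1.
(a,b)_7: α=-6, u≡6; β=-6, v≡1 (mod 7); (6|7)=-1, (1|7)=+1; sign (−1)^0·-1^-6·+1^-6 = +1.
(a,b)_31: α=1, u≡11; β=1, v≡24 (mod 31); (11|31)=-1, (24|31)=-1; sign (−1)^1·-1^1·-1^1 = -1.
(a,b)_2: α=18, β=6; u≡1, v≡5 (mod 8); ε(u)ε(v)=0·0, αω(v)=18·1, βω(u)=6·0; sum ≡ 0  ⇒  +1.
(a,b)_29: α=0, u≡3; β=2, v≡21 (mod 29); (3|29)=-1, (21|29)=-1; sign (−1)^0·-1^2·-1^0 = +1.
(a,b)_17: α=-2, u≡8; β=0, v≡6 (mod 17); (8|17)=+1, (6|17)=-1; sign (−1)^0·+1^0·-1^-2 = +1.
(a,b)_∞: sgn(69905)=+, sgn(13981)=+, so +1.
(a,b)_3: α=6, u≡2; β=-4, v≡1 (mod 3); (2|3)=-1, (1|3)=+1; sign (−1)^0·-1^-4·+1^6 = +1.
Ram(69905, 13981) = {11, 31}; no ℚ_11-point on the conic.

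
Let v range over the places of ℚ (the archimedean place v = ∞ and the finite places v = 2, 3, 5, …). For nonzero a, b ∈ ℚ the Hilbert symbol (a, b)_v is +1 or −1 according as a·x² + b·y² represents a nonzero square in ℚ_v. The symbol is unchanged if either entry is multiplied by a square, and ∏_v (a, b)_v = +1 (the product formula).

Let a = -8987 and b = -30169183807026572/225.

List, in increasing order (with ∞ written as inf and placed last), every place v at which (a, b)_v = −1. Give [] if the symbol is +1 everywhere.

(a, b) ≡ (-8987, -1905803) mod (ℚ^×)²; places V = {2, 3, 5, 7, 11, 19, 23, 41, 43, 47, ∞}.
(a,b)_47: α=0, u≡37; β=1, v≡27 (mod 47); (37|47)=+1, (27|47)=+1; sign (−1)^0·+1^1·+1^0 = +1.
(a,b)_3: α=0, u≡1; β=-2, v≡1 (mod 3); (1|3)=+1, (1|3)=+1; sign (−1)^0·+1^-2·+1^0 = +1.
(a,b)_7: α=0, u≡1; β=2, v≡5 (mod 7); (1|7)=+1, (5|7)=-1; sign (−1)^0·+1^2·-1^0 = +1.
(a,b)_19: α=1, u≡2; β=2, v≡7 (mod 19); (2|19)=-1, (7|19)=+1; sign (−1)^0·-1^2·+1^1 = +1.
(a,b)_5: α=0, u≡3; β=-2, v≡2 (mod 5); (3|5)=-1, (2|5)=-1; sign (−1)^0·-1^-2·-1^0 = +1.
(a,b)_∞: sgn(-8987)=−, sgn(-1905803)=−, so -1.
(a,b)_41: α=0, u≡33; β=1, v≡3 (mod 41); (33|41)=+1, (3|41)=-1; sign (−1)^0·+1^1·-1^0 = +1.
(a,b)_43: α=1, u≡6; β=3, v≡22 (mod 43); (6|43)=+1, (22|43)=-1; sign (−1)^1·+1^3·-1^1 = +1.
(a,b)_23: α=0, u≡6; β=1, v≡8 (mod 23); (6|23)=+1, (8|23)=+1; sign (−1)^0·+1^1·+1^0 = +1.
(a,b)_11: α=1, u≡8; β=2, v≡6 (mod 11); (8|11)=-1, (6|11)=-1; sign (−1)^0·-1^2·-1^1 = -1.
(a,b)_2: α=0, β=2; u≡5, v≡5 (mod 8); ε(u)ε(v)=0·0, αω(v)=0·1, βω(u)=2·1; sum ≡ 0  ⇒  +1.
|Ram(-8987, -1905803)| = 2, even; anisotropic at {11, ∞}.

[11, inf]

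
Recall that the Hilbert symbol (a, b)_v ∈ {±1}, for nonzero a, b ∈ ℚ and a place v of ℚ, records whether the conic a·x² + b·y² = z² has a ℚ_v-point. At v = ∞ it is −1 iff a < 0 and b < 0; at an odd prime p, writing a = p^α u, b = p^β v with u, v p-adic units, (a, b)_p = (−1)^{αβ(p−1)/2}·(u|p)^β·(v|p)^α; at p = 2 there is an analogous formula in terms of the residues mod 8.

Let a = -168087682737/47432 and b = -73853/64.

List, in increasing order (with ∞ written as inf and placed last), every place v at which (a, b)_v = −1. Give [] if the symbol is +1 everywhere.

(a, b) ≡ (-1794, -437) mod (ℚ^×)²; places V = {2, 3, 7, 11, 13, 19, 23, ∞}.
(a,b)_23: α=1, u≡11; β=1, v≡12 (mod 23); (11|23)=-1, (12|23)=+1; sign (−1)^1·-1^1·+1^1 = +1.
(a,b)_11: α=-2, u≡10; β=0, v≡5 (mod 11); (10|11)=-1, (5|11)=+1; sign (−1)^0·-1^0·+1^-2 = +1.
(a,b)_3: α=9, u≡2; β=0, v≡1 (mod 3); (2|3)=-1, (1|3)=+1; sign (−1)^0·-1^0·+1^9 = +1.
(a,b)_13: α=5, u≡2; β=2, v≡8 (mod 13); (2|13)=-1, (8|13)=-1; sign (−1)^0·-1^2·-1^5 = -1.
(a,b)_19: α=0, u≡7; β=1, v≡12 (mod 19); (7|19)=+1, (12|19)=-1; sign (−1)^0·+1^1·-1^0 = +1.
(a,b)_7: α=-2, u≡6; β=0, v≡4 (mod 7); (6|7)=-1, (4|7)=+1; sign (−1)^0·-1^0·+1^-2 = +1.
(a,b)_2: α=-3, β=-6; u≡7, v≡3 (mod 8); ε(u)ε(v)=1·1, αω(v)=-3·1, βω(u)=-6·0; sum ≡ 0  ⇒  +1.
(a,b)_∞: sgn(-1794)=−, sgn(-437)=−, so -1.
|Ram(-1794, -437)| = 2, even; anisotropic at {13, ∞}.

[13, inf]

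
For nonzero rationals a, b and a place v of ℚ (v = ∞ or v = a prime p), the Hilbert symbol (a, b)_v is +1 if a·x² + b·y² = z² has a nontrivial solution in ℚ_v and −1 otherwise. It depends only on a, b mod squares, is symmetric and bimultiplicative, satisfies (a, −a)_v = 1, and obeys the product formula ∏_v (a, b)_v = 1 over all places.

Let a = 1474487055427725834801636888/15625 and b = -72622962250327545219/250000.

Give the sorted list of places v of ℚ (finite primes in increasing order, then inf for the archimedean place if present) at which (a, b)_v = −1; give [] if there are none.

(a, b) ≡ (969202198, -851) mod (ℚ^×)²; places V = {2, 3, 5, 17, 19, 23, 37, 41, 43, ∞}.
(a,b)_37: α=1, u≡14; β=1, v≡17 (mod 37); (14|37)=-1, (17|37)=-1; sign (−1)^0·-1^1·-1^1 = +1.
(a,b)_43: α=3, u≡30; β=2, v≡24 (mod 43); (30|43)=-1, (24|43)=+1; sign (−1)^0·-1^2·+1^3 = +1.
(a,b)_19: α=7, u≡14; β=4, v≡16 (mod 19); (14|19)=-1, (16|19)=+1; sign (−1)^0·-1^4·+1^7 = +1.
(a,b)_3: α=2, u≡1; β=6, v≡1 (mod 3); (1|3)=+1, (1|3)=+1; sign (−1)^0·+1^6·+1^2 = +1.
(a,b)_17: α=3, u≡11; β=2, v≡8 (mod 17); (11|17)=-1, (8|17)=+1; sign (−1)^0·-1^2·+1^3 = +1.
(a,b)_41: α=3, u≡25; β=2, v≡18 (mod 41); (25|41)=+1, (18|41)=+1; sign (−1)^0·+1^2·+1^3 = +1.
(a,b)_∞: sgn(969202198)=+, sgn(-851)=−, so +1.
(a,b)_5: α=-6, u≡3; β=-6, v≡1 (mod 5); (3|5)=-1, (1|5)=+1; sign (−1)^0·-1^-6·+1^-6 = +1.
(a,b)_2: α=3, β=-4; u≡3, v≡5 (mod 8); ε(u)ε(v)=1·0, αω(v)=3·1, βω(u)=-4·1; sum ≡ 1  ⇒  -1.
(a,b)_23: α=1, u≡9; β=1, v≡2 (mod 23); (9|23)=+1, (2|23)=+1; sign (−1)^1·+1^1·+1^1 = -1.
(969202198, -851 / ℚ) ramifies at {2, 23}: a division algebra.

[2, 23]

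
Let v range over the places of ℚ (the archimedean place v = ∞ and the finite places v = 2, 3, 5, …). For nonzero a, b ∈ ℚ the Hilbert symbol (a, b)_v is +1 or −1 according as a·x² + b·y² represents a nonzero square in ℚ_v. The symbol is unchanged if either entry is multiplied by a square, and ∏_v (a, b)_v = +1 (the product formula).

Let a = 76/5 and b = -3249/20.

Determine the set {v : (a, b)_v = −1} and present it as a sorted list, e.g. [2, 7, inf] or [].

[2, 19]

(a, b) ≡ (95, -5) mod (ℚ^×)²; places V = {2, 3, 5, 19, ∞}.
(a,b)_∞: sgn(95)=+, sgn(-5)=−, so +1.
(a,b)_5: α=-1, u≡1; β=-1, v≡4 (mod 5); (1|5)=+1, (4|5)=+1; sign (−1)^0·+1^-1·+1^-1 = +1.
(a,b)_3: α=0, u≡2; β=2, v≡1 (mod 3); (2|3)=-1, (1|3)=+1; sign (−1)^0·-1^2·+1^0 = +1.
(a,b)_2: α=2, β=-2; u≡7, v≡3 (mod 8); ε(u)ε(v)=1·1, αω(v)=2·1, βω(u)=-2·0; sum ≡ 1  ⇒  -1.
(a,b)_19: α=1, u≡16; β=2, v≡10 (mod 19); (16|19)=+1, (10|19)=-1; sign (−1)^0·+1^2·-1^1 = -1.
|Ram(95, -5)| = 2, even; anisotropic at {2, 19}.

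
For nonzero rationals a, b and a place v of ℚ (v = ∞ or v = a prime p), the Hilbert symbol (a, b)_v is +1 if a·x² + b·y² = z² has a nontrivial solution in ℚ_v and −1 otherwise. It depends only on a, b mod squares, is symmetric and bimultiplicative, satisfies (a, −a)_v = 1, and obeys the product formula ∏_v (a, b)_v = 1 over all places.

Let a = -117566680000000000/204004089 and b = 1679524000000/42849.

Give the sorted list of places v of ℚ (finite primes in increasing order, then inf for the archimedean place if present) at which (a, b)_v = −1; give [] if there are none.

(a, b) ≡ (-59983, 8569) mod (ℚ^×)²; places V = {2, 3, 5, 7, 11, 19, 23, 41, ∞}.
(a,b)_2: α=12, β=8; u≡1, v≡1 (mod 8); ε(u)ε(v)=0·0, αω(v)=12·0, βω(u)=8·0; sum ≡ 0  ⇒  +1.
(a,b)_23: α=-4, u≡12; β=-2, v≡9 (mod 23); (12|23)=+1, (9|23)=+1; sign (−1)^0·+1^-2·+1^-4 = +1.
(a,b)_∞: sgn(-59983)=−, sgn(8569)=+, so +1.
(a,b)_5: α=10, u≡2; β=6, v≡4 (mod 5); (2|5)=-1, (4|5)=+1; sign (−1)^0·-1^6·+1^10 = +1.
(a,b)_3: α=-6, u≡2; β=-4, v≡1 (mod 3); (2|3)=-1, (1|3)=+1; sign (−1)^0·-1^-4·+1^-6 = +1.
(a,b)_7: α=3, u≡6; β=2, v≡2 (mod 7); (6|7)=-1, (2|7)=+1; sign (−1)^0·-1^2·+1^3 = +1.
(a,b)_41: α=1, u≡29; β=1, v≡33 (mod 41); (29|41)=-1, (33|41)=+1; sign (−1)^0·-1^1·+1^1 = -1.
(a,b)_11: α=1, u≡9; β=1, v≡1 (mod 11); (9|11)=+1, (1|11)=+1; sign (−1)^1·+1^1·+1^1 = -1.
(a,b)_19: α=1, u≡11; β=1, v≡3 (mod 19); (11|19)=+1, (3|19)=-1; sign (−1)^1·+1^1·-1^1 = +1.
Ram(-59983, 8569) = {11, 41}; no ℚ_11-point on the conic.

[11, 41]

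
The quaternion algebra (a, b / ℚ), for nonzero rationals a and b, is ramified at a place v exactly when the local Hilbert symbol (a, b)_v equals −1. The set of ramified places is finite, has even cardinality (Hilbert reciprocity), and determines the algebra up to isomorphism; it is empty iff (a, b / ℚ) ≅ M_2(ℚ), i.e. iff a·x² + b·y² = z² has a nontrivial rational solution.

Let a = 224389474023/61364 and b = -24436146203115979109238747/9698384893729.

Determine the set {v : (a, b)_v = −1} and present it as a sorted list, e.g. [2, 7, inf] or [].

Mod squares: a ≡ 2629923, b ≡ -3. Check v ∈ {∞, 2, 3, 7, 11, 13, 19, 23, 29, 37, 43}.
v=7: a=7^0·(≡4), b=7^-2·(≡4) mod 7; (4|7)=+1, (4|7)=+1; (−1)^{0·-2·3}·(+1)^-2·(+1)^0 = +1.
v=∞: 2629923 > 0 and -3 < 0  ⇒  (a,b)_∞ = +1.
v=3: a=3^1·(≡2), b=3^11·(≡2) mod 3; (2|3)=-1, (2|3)=-1; (−1)^{1·11·1}·(-1)^11·(-1)^1 = -1.
v=11: a=11^4·(≡2), b=11^4·(≡2) mod 11; (2|11)=-1, (2|11)=-1; (−1)^{4·4·5}·(-1)^4·(-1)^4 = +1.
v=19: a=19^1·(≡2), b=19^4·(≡4) mod 19; (2|19)=-1, (4|19)=+1; (−1)^{1·4·9}·(-1)^4·(+1)^1 = +1.
v=43: a=43^1·(≡1), b=43^2·(≡11) mod 43; (1|43)=+1, (11|43)=+1; (−1)^{1·2·21}·(+1)^2·(+1)^1 = +1.
v=2: v_2(a)=-2, v_2(b)=0; units ≡ 3, 5 (mod 8); ε·ε+αω+βω = 1·0+-2·1+0·1 ≡ 0  ⇒  (a,b)_2 = +1.
v=29: a=29^-1·(≡7), b=29^-4·(≡19) mod 29; (7|29)=+1, (19|29)=-1; (−1)^{-1·-4·14}·(+1)^-4·(-1)^-1 = -1.
v=37: a=37^1·(≡14), b=37^2·(≡21) mod 37; (14|37)=-1, (21|37)=+1; (−1)^{1·2·18}·(-1)^2·(+1)^1 = +1.
v=13: a=13^2·(≡9), b=13^4·(≡4) mod 13; (9|13)=+1, (4|13)=+1; (−1)^{2·4·6}·(+1)^4·(+1)^2 = +1.
v=23: a=23^-2·(≡22), b=23^-4·(≡15) mod 23; (22|23)=-1, (15|23)=-1; (−1)^{-2·-4·11}·(-1)^-4·(-1)^-2 = +1.
Ram(2629923, -3) = {3, 29}; no ℚ_3-point on the conic.

[3, 29]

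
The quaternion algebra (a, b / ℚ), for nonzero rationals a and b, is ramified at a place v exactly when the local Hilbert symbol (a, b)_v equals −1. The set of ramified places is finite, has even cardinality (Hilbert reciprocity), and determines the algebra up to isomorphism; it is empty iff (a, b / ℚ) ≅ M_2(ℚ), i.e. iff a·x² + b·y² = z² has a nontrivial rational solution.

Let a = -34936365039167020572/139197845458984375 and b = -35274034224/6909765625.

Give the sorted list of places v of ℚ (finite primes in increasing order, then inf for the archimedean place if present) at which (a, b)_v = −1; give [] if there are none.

Mod squares: a ≡ -1001, b ≡ -11. Check v ∈ {∞, 2, 3, 5, 7, 11, 13, 19, 23}.
v=5: a=5^-16·(≡4), b=5^-8·(≡4) mod 5; (4|5)=+1, (4|5)=+1; (−1)^{-16·-8·2}·(+1)^-8·(+1)^-16 = +1.
v=∞: -1001 < 0 and -11 < 0  ⇒  (a,b)_∞ = -1.
v=19: a=19^-4·(≡7), b=19^-2·(≡3) mod 19; (7|19)=+1, (3|19)=-1; (−1)^{-4·-2·9}·(+1)^-2·(-1)^-4 = +1.
v=11: a=11^7·(≡10), b=11^5·(≡2) mod 11; (10|11)=-1, (2|11)=-1; (−1)^{7·5·5}·(-1)^5·(-1)^7 = -1.
v=3: a=3^6·(≡1), b=3^4·(≡1) mod 3; (1|3)=+1, (1|3)=+1; (−1)^{6·4·1}·(+1)^4·(+1)^6 = +1.
v=13: a=13^3·(≡12), b=13^2·(≡6) mod 13; (12|13)=+1, (6|13)=-1; (−1)^{3·2·6}·(+1)^2·(-1)^3 = -1.
v=23: a=23^4·(≡22), b=23^0·(≡13) mod 23; (22|23)=-1, (13|23)=+1; (−1)^{4·0·11}·(-1)^0·(+1)^4 = +1.
v=2: v_2(a)=2, v_2(b)=4; units ≡ 7, 5 (mod 8); ε·ε+αω+βω = 1·0+2·1+4·0 ≡ 0  ⇒  (a,b)_2 = +1.
v=7: a=7^-1·(≡1), b=7^-2·(≡6) mod 7; (1|7)=+1, (6|7)=-1; (−1)^{-1·-2·3}·(+1)^-2·(-1)^-1 = -1.
Ram(-1001, -11) = {7, 11, 13, ∞}; no ℚ_7-point on the conic.

[7, 11, 13, inf]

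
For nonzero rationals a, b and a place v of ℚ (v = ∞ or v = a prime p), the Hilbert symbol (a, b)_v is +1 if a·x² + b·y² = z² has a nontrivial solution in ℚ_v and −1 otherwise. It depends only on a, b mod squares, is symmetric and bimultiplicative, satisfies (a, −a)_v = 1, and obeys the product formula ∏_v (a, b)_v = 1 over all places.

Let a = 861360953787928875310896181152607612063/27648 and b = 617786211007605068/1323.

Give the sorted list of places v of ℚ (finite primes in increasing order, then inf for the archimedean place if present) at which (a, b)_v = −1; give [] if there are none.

Mod squares: a ≡ 1178589, b ≡ 141081. Check v ∈ {∞, 2, 3, 7, 11, 13, 17, 19, 23, 29, 31, 37, 41}.
v=7: a=7^0·(≡5), b=7^-2·(≡5) mod 7; (5|7)=-1, (5|7)=-1; (−1)^{0·-2·3}·(-1)^-2·(-1)^0 = +1.
v=19: a=19^3·(≡8), b=19^2·(≡7) mod 19; (8|19)=-1, (7|19)=+1; (−1)^{3·2·9}·(-1)^2·(+1)^3 = +1.
v=29: a=29^5·(≡2), b=29^2·(≡6) mod 29; (2|29)=-1, (6|29)=+1; (−1)^{5·2·14}·(-1)^2·(+1)^5 = +1.
v=41: a=41^4·(≡38), b=41^1·(≡6) mod 41; (38|41)=-1, (6|41)=-1; (−1)^{4·1·20}·(-1)^1·(-1)^4 = -1.
v=13: a=13^4·(≡3), b=13^2·(≡2) mod 13; (3|13)=+1, (2|13)=-1; (−1)^{4·2·6}·(+1)^2·(-1)^4 = +1.
v=2: v_2(a)=-10, v_2(b)=2; units ≡ 5, 1 (mod 8); ε·ε+αω+βω = 0·0+-10·0+2·1 ≡ 0  ⇒  (a,b)_2 = +1.
v=∞: 1178589 > 0 and 141081 > 0  ⇒  (a,b)_∞ = +1.
v=17: a=17^2·(≡1), b=17^0·(≡9) mod 17; (1|17)=+1, (9|17)=+1; (−1)^{2·0·8}·(+1)^0·(+1)^2 = +1.
v=3: a=3^-3·(≡1), b=3^-3·(≡2) mod 3; (1|3)=+1, (2|3)=-1; (−1)^{-3·-3·1}·(+1)^-3·(-1)^-3 = +1.
v=31: a=31^3·(≡11), b=31^1·(≡18) mod 31; (11|31)=-1, (18|31)=+1; (−1)^{3·1·15}·(-1)^1·(+1)^3 = +1.
v=11: a=11^0·(≡9), b=11^2·(≡7) mod 11; (9|11)=+1, (7|11)=-1; (−1)^{0·2·5}·(+1)^2·(-1)^0 = +1.
v=23: a=23^5·(≡10), b=23^2·(≡10) mod 23; (10|23)=-1, (10|23)=-1; (−1)^{5·2·11}·(-1)^2·(-1)^5 = -1.
v=37: a=37^2·(≡4), b=37^1·(≡5) mod 37; (4|37)=+1, (5|37)=-1; (−1)^{2·1·18}·(+1)^1·(-1)^2 = +1.
|Ram(1178589, 141081)| = 2, even; anisotropic at {23, 41}.

[23, 41]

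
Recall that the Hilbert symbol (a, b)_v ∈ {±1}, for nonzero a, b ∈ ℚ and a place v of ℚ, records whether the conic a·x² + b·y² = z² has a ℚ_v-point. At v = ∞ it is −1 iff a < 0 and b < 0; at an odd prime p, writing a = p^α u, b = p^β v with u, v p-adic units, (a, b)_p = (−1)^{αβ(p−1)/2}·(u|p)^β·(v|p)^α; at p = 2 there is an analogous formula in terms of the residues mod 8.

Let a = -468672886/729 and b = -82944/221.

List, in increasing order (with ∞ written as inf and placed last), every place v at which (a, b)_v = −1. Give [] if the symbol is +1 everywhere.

[2, 11, 13, 17, 29, inf]

(a, b) ≡ (-278806, -221) mod (ℚ^×)²; places V = {2, 3, 11, 13, 17, 19, 23, 29, 41, ∞}.
(a,b)_23: α=1, u≡20; β=0, v≡16 (mod 23); (20|23)=-1, (16|23)=+1; sign (−1)^0·-1^0·+1^1 = +1.
(a,b)_41: α=2, u≡28; β=0, v≡23 (mod 41); (28|41)=-1, (23|41)=+1; sign (−1)^0·-1^0·+1^2 = +1.
(a,b)_19: α=1, u≡14; β=0, v≡4 (mod 19); (14|19)=-1, (4|19)=+1; sign (−1)^0·-1^0·+1^1 = +1.
(a,b)_11: α=1, u≡5; β=0, v≡7 (mod 11); (5|11)=+1, (7|11)=-1; sign (−1)^0·+1^0·-1^1 = -1.
(a,b)_3: α=-6, u≡2; β=4, v≡1 (mod 3); (2|3)=-1, (1|3)=+1; sign (−1)^0·-1^4·+1^-6 = +1.
(a,b)_2: α=1, β=10; u≡5, v≡3 (mod 8); ε(u)ε(v)=0·1, αω(v)=1·1, βω(u)=10·1; sum ≡ 1  ⇒  -1.
(a,b)_13: α=0, u≡7; β=-1, v≡12 (mod 13); (7|13)=-1, (12|13)=+1; sign (−1)^0·-1^-1·+1^0 = -1.
(a,b)_∞: sgn(-278806)=−, sgn(-221)=−, so -1.
(a,b)_17: α=0, u≡11; β=-1, v≡13 (mod 17); (11|17)=-1, (13|17)=+1; sign (−1)^0·-1^-1·+1^0 = -1.
(a,b)_29: α=1, u≡11; β=0, v≡3 (mod 29); (11|29)=-1, (3|29)=-1; sign (−1)^0·-1^0·-1^1 = -1.
Ram(-278806, -221) = {2, 11, 13, 17, 29, ∞}; no ℚ_2-point on the conic.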